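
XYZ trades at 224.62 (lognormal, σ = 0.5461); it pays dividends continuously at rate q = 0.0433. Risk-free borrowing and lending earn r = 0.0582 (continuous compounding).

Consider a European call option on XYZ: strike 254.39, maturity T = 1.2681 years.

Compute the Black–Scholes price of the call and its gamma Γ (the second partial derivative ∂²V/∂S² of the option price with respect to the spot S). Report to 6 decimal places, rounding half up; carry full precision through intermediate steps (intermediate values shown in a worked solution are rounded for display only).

σ√T = 0.5461·√1.2681 = 0.614963
d₁ = (ln(S/K) + (r−q+σ²/2)T) / (σ√T) = (ln(224.62/254.39) + (0.0582−0.0433+0.5461²/2)·1.2681) / 0.614963 = (-0.124458 + 0.207984) / 0.614963 = 0.135823
d₂ = d₁ − σ√T = 0.135823 − 0.614963 = -0.479140
e^{−rT} = 0.928854
e^{−qT} = 0.946572
N(d₁) = 0.554019,  N(d₂) = 0.315919
Call price V = S·e^{−qT}·N(d₁) − K·e^{−rT}·N(d₂) = 117.794972 − 74.648999 = 43.145973
φ(d₁) = (1/√(2π))·e^{−d₁²/2} = 0.395279
Γ = e^{−qT}·φ(d₁) / (S·σ·√T) = 0.002709

price = 43.145973
Γ = 0.002709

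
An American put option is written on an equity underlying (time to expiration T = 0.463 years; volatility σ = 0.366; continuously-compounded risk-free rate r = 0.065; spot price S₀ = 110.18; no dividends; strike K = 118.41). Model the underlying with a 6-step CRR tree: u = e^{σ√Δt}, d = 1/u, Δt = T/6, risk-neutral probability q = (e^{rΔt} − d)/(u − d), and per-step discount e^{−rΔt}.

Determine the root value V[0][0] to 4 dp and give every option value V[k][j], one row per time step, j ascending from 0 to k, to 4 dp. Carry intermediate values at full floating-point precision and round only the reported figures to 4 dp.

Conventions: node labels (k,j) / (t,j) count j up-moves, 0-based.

Δt=0.07717, u=1.10702, d=0.90333, q=0.49929, disc=e^(-rΔt)=0.99500
k=6 terminal: V=max(K-S,0) → 58.5451 45.0461 28.5032 8.2300 0.0000 0.0000 0.0000
k=5: j=0 S=66.2716 intr=52.1384 cont=51.5459 V=52.1384[EX]; j=1 S=81.2153 intr=37.1947 cont=36.6023 V=37.1947[EX]; j=2 S=99.5286 intr=18.8814 cont=18.2890 V=18.8814[EX]; j=3 S=121.9713 intr=0.0000 cont=4.1002 V=4.1002[hold]; j=4 S=149.4748 intr=0.0000 cont=0.0000 V=0.0000[hold]; j=5 S=183.1800 intr=0.0000 cont=0.0000 V=0.0000[hold]
k=4: j=0 S=73.3639 intr=45.0461 cont=44.4536 V=45.0461[EX]; j=1 S=89.9068 intr=28.5032 cont=27.9107 V=28.5032[EX]; j=2 S=110.1800 intr=8.2300 cont=11.4438 V=11.4438[hold]; j=3 S=135.0246 intr=0.0000 cont=2.0427 V=2.0427[hold]; j=4 S=165.4714 intr=0.0000 cont=0.0000 V=0.0000[hold]
k=3: j=0 S=81.2153 intr=37.1947 cont=36.6023 V=37.1947[EX]; j=1 S=99.5286 intr=18.8814 cont=19.8856 V=19.8856[hold]; j=2 S=121.9713 intr=0.0000 cont=6.7162 V=6.7162[hold]; j=3 S=149.4748 intr=0.0000 cont=1.0177 V=1.0177[hold]
k=2: j=0 S=89.9068 intr=28.5032 cont=28.4096 V=28.5032[EX]; j=1 S=110.1800 intr=8.2300 cont=13.2436 V=13.2436[hold]; j=2 S=135.0246 intr=0.0000 cont=3.8516 V=3.8516[hold]
k=1: j=0 S=99.5286 intr=18.8814 cont=20.7797 V=20.7797[hold]; j=1 S=121.9713 intr=0.0000 cont=8.5115 V=8.5115[hold]
k=0: j=0 S=110.1800 intr=8.2300 cont=14.5810 V=14.5810[hold]

price = 14.5810
tree:
14.5810
20.7797 8.5115
28.5032 13.2436 3.8516
37.1947 19.8856 6.7162 1.0177
45.0461 28.5032 11.4438 2.0427 0.0000
52.1384 37.1947 18.8814 4.1002 0.0000 0.0000
58.5451 45.0461 28.5032 8.2300 0.0000 0.0000 0.0000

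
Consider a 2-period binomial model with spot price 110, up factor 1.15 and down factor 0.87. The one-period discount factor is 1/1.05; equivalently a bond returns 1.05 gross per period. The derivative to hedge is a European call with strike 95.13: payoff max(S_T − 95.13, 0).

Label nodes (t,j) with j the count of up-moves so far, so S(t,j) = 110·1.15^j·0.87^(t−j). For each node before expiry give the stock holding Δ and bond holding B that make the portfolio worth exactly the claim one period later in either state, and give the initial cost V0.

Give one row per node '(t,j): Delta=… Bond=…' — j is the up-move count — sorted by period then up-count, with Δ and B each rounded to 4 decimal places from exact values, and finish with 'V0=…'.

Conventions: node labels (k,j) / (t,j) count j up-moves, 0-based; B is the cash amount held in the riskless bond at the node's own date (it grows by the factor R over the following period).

Since d<R<u, set p* = (R−d)/(u−d) = 0.6429; price each node as the discounted p*-expectation of its children.
At maturity the claim pays: V(2,0)=0.0000, V(2,1)=14.9250, V(2,2)=50.3450
  t=1,j=0: stock 95.7000 → up 110.0550 (V=14.9250), down 83.2590 (V=0.0000). Price 9.1378; hedge Δ=0.5570, bond B=-44.1658.
  t=1,j=1: stock 126.5000 → up 145.4750 (V=50.3450), down 110.0550 (V=14.9250). Price 35.9000; hedge Δ=1.0000, bond B=-90.6000.
  t=0,j=0: stock 110.0000 → up 126.5000 (V=35.9000), down 95.7000 (V=9.1378). Price 25.0877; hedge Δ=0.8689, bond B=-70.4918.
As a check, the time-0 holding Δ(0,0)·S0 + B(0,0) comes to 25.0877 — exactly V0.

(0,0): Delta=0.8689 Bond=-70.4918
(1,0): Delta=0.5570 Bond=-44.1658
(1,1): Delta=1.0000 Bond=-90.6000
V0=25.0877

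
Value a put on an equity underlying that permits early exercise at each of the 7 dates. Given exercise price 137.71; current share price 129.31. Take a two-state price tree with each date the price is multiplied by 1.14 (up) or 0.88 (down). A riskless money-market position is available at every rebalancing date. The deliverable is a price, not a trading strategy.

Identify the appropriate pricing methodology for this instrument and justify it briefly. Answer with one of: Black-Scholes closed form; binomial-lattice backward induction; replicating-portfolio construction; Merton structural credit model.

Key observation: the exercise right at every one of the 7 steps is what matters: each node needs max(137.71 − S, continuation), which only the stepwise tree valuation starting from spot 129.31 delivers.

framework: binomial-lattice backward induction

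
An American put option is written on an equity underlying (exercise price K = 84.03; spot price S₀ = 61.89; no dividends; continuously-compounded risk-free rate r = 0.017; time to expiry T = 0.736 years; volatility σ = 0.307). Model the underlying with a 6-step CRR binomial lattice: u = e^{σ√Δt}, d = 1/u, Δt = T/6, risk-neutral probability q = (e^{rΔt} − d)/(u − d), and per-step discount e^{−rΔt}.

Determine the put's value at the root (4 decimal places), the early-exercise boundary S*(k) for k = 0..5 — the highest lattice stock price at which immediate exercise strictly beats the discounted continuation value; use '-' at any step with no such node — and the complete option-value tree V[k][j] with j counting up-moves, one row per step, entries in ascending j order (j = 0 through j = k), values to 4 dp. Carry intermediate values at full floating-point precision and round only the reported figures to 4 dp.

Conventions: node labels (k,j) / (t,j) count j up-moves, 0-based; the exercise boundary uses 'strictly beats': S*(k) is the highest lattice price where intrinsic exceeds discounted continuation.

price = 22.8411
boundary = - 55.5807 49.9145 55.5807 61.8900 68.9155
tree:
22.8411
28.4493 16.9328
34.1155 22.4197 11.1289
39.2040 28.4493 16.0583 5.8972
43.7737 34.1155 22.1400 9.6135 1.9421
47.8776 39.2040 28.4493 15.1145 3.7630 0.0000
51.5631 43.7737 34.1155 22.1400 7.2914 0.0000 0.0000

Δt=0.12267  u=1.11352  d=0.89806  q=0.48283  discount=0.99792
step 6 (expiry): payoffs max(K−S,0) = 51.5631 43.7737 34.1155 22.1400 7.2914 0.0000 0.0000
step 5: (k=5,j=0): S=36.1524, K−S=47.8776, hold=47.7026 ⇒ V=47.8776 exercise | (k=5,j=1): S=44.8260, K−S=39.2040, hold=39.0289 ⇒ V=39.2040 exercise | (k=5,j=2): S=55.5807, K−S=28.4493, hold=28.2743 ⇒ V=28.4493 exercise | (k=5,j=3): S=68.9155, K−S=15.1145, hold=14.9394 ⇒ V=15.1145 exercise | (k=5,j=4): S=85.4497, K−S=0.0000, hold=3.7630 ⇒ V=3.7630 continue | (k=5,j=5): S=105.9507, K−S=0.0000, hold=0.0000 ⇒ V=0.0000 continue  boundary S*=68.9155
step 4: (k=4,j=0): S=40.2563, K−S=43.7737, hold=43.5987 ⇒ V=43.7737 exercise | (k=4,j=1): S=49.9145, K−S=34.1155, hold=33.9404 ⇒ V=34.1155 exercise | (k=4,j=2): S=61.8900, K−S=22.1400, hold=21.9650 ⇒ V=22.1400 exercise | (k=4,j=3): S=76.7386, K−S=7.2914, hold=9.6135 ⇒ V=9.6135 continue | (k=4,j=4): S=95.1496, K−S=0.0000, hold=1.9421 ⇒ V=1.9421 continue  boundary S*=61.8900
step 3: (k=3,j=0): S=44.8260, K−S=39.2040, hold=39.0289 ⇒ V=39.2040 exercise | (k=3,j=1): S=55.5807, K−S=28.4493, hold=28.2743 ⇒ V=28.4493 exercise | (k=3,j=2): S=68.9155, K−S=15.1145, hold=16.0583 ⇒ V=16.0583 continue | (k=3,j=3): S=85.4497, K−S=0.0000, hold=5.8972 ⇒ V=5.8972 continue  boundary S*=55.5807
step 2: (k=2,j=0): S=49.9145, K−S=34.1155, hold=33.9404 ⇒ V=34.1155 exercise | (k=2,j=1): S=61.8900, K−S=22.1400, hold=22.4197 ⇒ V=22.4197 continue | (k=2,j=2): S=76.7386, K−S=7.2914, hold=11.1289 ⇒ V=11.1289 continue  boundary S*=49.9145
step 1: (k=1,j=0): S=55.5807, K−S=28.4493, hold=28.4091 ⇒ V=28.4493 exercise | (k=1,j=1): S=68.9155, K−S=15.1145, hold=16.9328 ⇒ V=16.9328 continue  boundary S*=55.5807
step 0: (k=0,j=0): S=61.8900, K−S=22.1400, hold=22.8411 ⇒ V=22.8411 continue  boundary S*=-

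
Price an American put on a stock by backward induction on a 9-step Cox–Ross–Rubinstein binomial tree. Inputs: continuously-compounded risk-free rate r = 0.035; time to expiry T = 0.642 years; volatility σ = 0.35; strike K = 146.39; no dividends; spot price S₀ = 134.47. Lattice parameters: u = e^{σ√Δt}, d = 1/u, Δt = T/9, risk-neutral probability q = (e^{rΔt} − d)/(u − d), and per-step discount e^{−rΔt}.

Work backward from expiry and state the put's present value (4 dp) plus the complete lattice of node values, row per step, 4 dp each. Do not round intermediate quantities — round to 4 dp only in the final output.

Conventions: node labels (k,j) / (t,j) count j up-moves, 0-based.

price = 20.4549
tree:
20.4549
27.4332 13.2960
35.6581 19.0125 7.4140
44.8042 26.3205 11.5032 3.1958
53.8700 35.0890 17.3284 5.4988 0.8151
62.1267 44.8042 25.1562 9.2695 1.6022 0.0000
69.6466 53.8700 34.8500 15.1950 3.1494 0.0000 0.0000
76.4954 62.1267 44.8042 23.9205 6.1908 0.0000 0.0000 0.0000
82.7330 69.6466 53.8700 34.8500 12.1691 0.0000 0.0000 0.0000 0.0000
88.4140 76.4954 62.1267 44.8042 23.9205 0.0000 0.0000 0.0000 0.0000 0.0000

Δt=0.07133, u=1.09799, d=0.91076, q=0.49000, disc=e^(-rΔt)=0.99751
k=9 terminal: V=max(K-S,0) → 88.4140 76.4954 62.1267 44.8042 23.9205 0.0000 0.0000 0.0000 0.0000 0.0000
k=8: j=0 S=63.6570 intr=82.7330 cont=82.3680 V=82.7330[EX]; j=1 S=76.7434 intr=69.6466 cont=69.2816 V=69.6466[EX]; j=2 S=92.5200 intr=53.8700 cont=53.5050 V=53.8700[EX]; j=3 S=111.5400 intr=34.8500 cont=34.4850 V=34.8500[EX]; j=4 S=134.4700 intr=11.9200 cont=12.1691 V=12.1691[hold]; j=5 S=162.1139 intr=0.0000 cont=0.0000 V=0.0000[hold]; j=6 S=195.4408 intr=0.0000 cont=0.0000 V=0.0000[hold]; j=7 S=235.6188 intr=0.0000 cont=0.0000 V=0.0000[hold]; j=8 S=284.0566 intr=0.0000 cont=0.0000 V=0.0000[hold]
k=7: j=0 S=69.8946 intr=76.4954 cont=76.1304 V=76.4954[EX]; j=1 S=84.2633 intr=62.1267 cont=61.7617 V=62.1267[EX]; j=2 S=101.5858 intr=44.8042 cont=44.4391 V=44.8042[EX]; j=3 S=122.4695 intr=23.9205 cont=23.6772 V=23.9205[EX]; j=4 S=147.6464 intr=0.0000 cont=6.1908 V=6.1908[hold]; j=5 S=177.9991 intr=0.0000 cont=0.0000 V=0.0000[hold]; j=6 S=214.5915 intr=0.0000 cont=0.0000 V=0.0000[hold]; j=7 S=258.7066 intr=0.0000 cont=0.0000 V=0.0000[hold]
k=6: j=0 S=76.7434 intr=69.6466 cont=69.2816 V=69.6466[EX]; j=1 S=92.5200 intr=53.8700 cont=53.5050 V=53.8700[EX]; j=2 S=111.5400 intr=34.8500 cont=34.4850 V=34.8500[EX]; j=3 S=134.4700 intr=11.9200 cont=15.1950 V=15.1950[hold]; j=4 S=162.1139 intr=0.0000 cont=3.1494 V=3.1494[hold]; j=5 S=195.4408 intr=0.0000 cont=0.0000 V=0.0000[hold]; j=6 S=235.6188 intr=0.0000 cont=0.0000 V=0.0000[hold]
k=5: j=0 S=84.2633 intr=62.1267 cont=61.7617 V=62.1267[EX]; j=1 S=101.5858 intr=44.8042 cont=44.4391 V=44.8042[EX]; j=2 S=122.4695 intr=23.9205 cont=25.1562 V=25.1562[hold]; j=3 S=147.6464 intr=0.0000 cont=9.2695 V=9.2695[hold]; j=4 S=177.9991 intr=0.0000 cont=1.6022 V=1.6022[hold]; j=5 S=214.5915 intr=0.0000 cont=0.0000 V=0.0000[hold]
k=4: j=0 S=92.5200 intr=53.8700 cont=53.5050 V=53.8700[EX]; j=1 S=111.5400 intr=34.8500 cont=35.0890 V=35.0890[hold]; j=2 S=134.4700 intr=11.9200 cont=17.3284 V=17.3284[hold]; j=3 S=162.1139 intr=0.0000 cont=5.4988 V=5.4988[hold]; j=4 S=195.4408 intr=0.0000 cont=0.8151 V=0.8151[hold]
k=3: j=0 S=101.5858 intr=44.8042 cont=44.5559 V=44.8042[EX]; j=1 S=122.4695 intr=23.9205 cont=26.3205 V=26.3205[hold]; j=2 S=147.6464 intr=0.0000 cont=11.5032 V=11.5032[hold]; j=3 S=177.9991 intr=0.0000 cont=3.1958 V=3.1958[hold]
k=2: j=0 S=111.5400 intr=34.8500 cont=35.6581 V=35.6581[hold]; j=1 S=134.4700 intr=11.9200 cont=19.0125 V=19.0125[hold]; j=2 S=162.1139 intr=0.0000 cont=7.4140 V=7.4140[hold]
k=1: j=0 S=122.4695 intr=23.9205 cont=27.4332 V=27.4332[hold]; j=1 S=147.6464 intr=0.0000 cont=13.2960 V=13.2960[hold]
k=0: j=0 S=134.4700 intr=11.9200 cont=20.4549 V=20.4549[hold]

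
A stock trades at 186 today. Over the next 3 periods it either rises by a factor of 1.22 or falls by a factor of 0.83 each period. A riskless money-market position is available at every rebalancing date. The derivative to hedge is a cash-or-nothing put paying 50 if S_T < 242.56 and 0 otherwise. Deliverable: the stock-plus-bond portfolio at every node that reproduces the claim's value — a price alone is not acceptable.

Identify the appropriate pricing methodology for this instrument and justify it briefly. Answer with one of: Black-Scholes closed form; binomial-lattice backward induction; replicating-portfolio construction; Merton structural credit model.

framework: replicating-portfolio construction

Key observation: the mandate to exhibit the hedge at every date and state singles out the replicating-portfolio construction on the 3-period tree with factors 1.22 and 0.83 from 186.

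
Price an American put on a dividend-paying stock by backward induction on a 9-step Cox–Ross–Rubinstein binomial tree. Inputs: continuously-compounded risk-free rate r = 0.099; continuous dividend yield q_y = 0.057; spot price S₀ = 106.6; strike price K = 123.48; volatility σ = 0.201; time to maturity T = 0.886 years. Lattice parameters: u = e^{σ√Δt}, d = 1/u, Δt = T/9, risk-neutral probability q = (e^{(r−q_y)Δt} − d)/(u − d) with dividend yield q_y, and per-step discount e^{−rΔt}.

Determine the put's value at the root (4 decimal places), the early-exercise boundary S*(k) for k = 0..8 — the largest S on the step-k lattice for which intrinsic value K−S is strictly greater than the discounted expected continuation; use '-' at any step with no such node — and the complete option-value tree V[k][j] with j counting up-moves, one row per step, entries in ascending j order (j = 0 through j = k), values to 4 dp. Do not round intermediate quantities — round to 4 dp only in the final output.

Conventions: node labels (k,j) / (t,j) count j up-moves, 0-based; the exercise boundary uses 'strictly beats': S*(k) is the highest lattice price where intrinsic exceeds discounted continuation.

price = 17.4777
boundary = - 100.0848 93.9678 100.0848 93.9678 100.0848 106.6000 100.0848 106.6000
tree:
17.4777
23.3952 12.2818
29.5122 17.2203 7.9019
35.2553 23.3952 11.7793 4.4302
40.6474 29.5122 16.9453 7.1774 1.9482
45.7100 35.2553 23.3952 11.2421 3.5168 0.5200
50.4631 40.6474 29.5122 16.8800 6.1893 1.0874 0.0000
54.9258 45.7100 35.2553 23.3952 10.5072 2.2737 0.0000 0.0000
59.1157 50.4631 40.6474 29.5122 16.8800 4.7541 0.0000 0.0000 0.0000
63.0495 54.9258 45.7100 35.2553 23.3952 9.9407 0.0000 0.0000 0.0000 0.0000

Δt=0.09844, u=1.06510, d=0.93888, q=0.51707, disc=e^(-rΔt)=0.99030
k=9 terminal: V=max(K-S,0) → 63.0495 54.9258 45.7100 35.2553 23.3952 9.9407 0.0000 0.0000 0.0000 0.0000
k=8: j=0 S=64.3643 intr=59.1157 cont=58.2782 V=59.1157[EX]; j=1 S=73.0169 intr=50.4631 cont=49.6741 V=50.4631[EX]; j=2 S=82.8326 intr=40.6474 cont=39.9133 V=40.6474[EX]; j=3 S=93.9678 intr=29.5122 cont=28.8404 V=29.5122[EX]; j=4 S=106.6000 intr=16.8800 cont=16.2789 V=16.8800[EX]; j=5 S=120.9303 intr=2.5497 cont=4.7541 V=4.7541[hold]; j=6 S=137.1871 intr=0.0000 cont=0.0000 V=0.0000[hold]; j=7 S=155.6292 intr=0.0000 cont=0.0000 V=0.0000[hold]; j=8 S=176.5506 intr=0.0000 cont=0.0000 V=0.0000[hold]  S*(8)=106.6000
k=7: j=0 S=68.5542 intr=54.9258 cont=54.1118 V=54.9258[EX]; j=1 S=77.7700 intr=45.7100 cont=44.9476 V=45.7100[EX]; j=2 S=88.2247 intr=35.2553 cont=34.5514 V=35.2553[EX]; j=3 S=100.0848 intr=23.3952 cont=22.7576 V=23.3952[EX]; j=4 S=113.5393 intr=9.9407 cont=10.5072 V=10.5072[hold]; j=5 S=128.8025 intr=0.0000 cont=2.2737 V=2.2737[hold]; j=6 S=146.1175 intr=0.0000 cont=0.0000 V=0.0000[hold]; j=7 S=165.7601 intr=0.0000 cont=0.0000 V=0.0000[hold]  S*(7)=100.0848
k=6: j=0 S=73.0169 intr=50.4631 cont=49.6741 V=50.4631[EX]; j=1 S=82.8326 intr=40.6474 cont=39.9133 V=40.6474[EX]; j=2 S=93.9678 intr=29.5122 cont=28.8404 V=29.5122[EX]; j=3 S=106.6000 intr=16.8800 cont=16.5690 V=16.8800[EX]; j=4 S=120.9303 intr=2.5497 cont=6.1893 V=6.1893[hold]; j=5 S=137.1871 intr=0.0000 cont=1.0874 V=1.0874[hold]; j=6 S=155.6292 intr=0.0000 cont=0.0000 V=0.0000[hold]  S*(6)=106.6000
k=5: j=0 S=77.7700 intr=45.7100 cont=44.9476 V=45.7100[EX]; j=1 S=88.2247 intr=35.2553 cont=34.5514 V=35.2553[EX]; j=2 S=100.0848 intr=23.3952 cont=22.7576 V=23.3952[EX]; j=3 S=113.5393 intr=9.9407 cont=11.2421 V=11.2421[hold]; j=4 S=128.8025 intr=0.0000 cont=3.5168 V=3.5168[hold]; j=5 S=146.1175 intr=0.0000 cont=0.5200 V=0.5200[hold]  S*(5)=100.0848
k=4: j=0 S=82.8326 intr=40.6474 cont=39.9133 V=40.6474[EX]; j=1 S=93.9678 intr=29.5122 cont=28.8404 V=29.5122[EX]; j=2 S=106.6000 intr=16.8800 cont=16.9453 V=16.9453[hold]; j=3 S=120.9303 intr=2.5497 cont=7.1774 V=7.1774[hold]; j=4 S=137.1871 intr=0.0000 cont=1.9482 V=1.9482[hold]  S*(4)=93.9678
k=3: j=0 S=88.2247 intr=35.2553 cont=34.5514 V=35.2553[EX]; j=1 S=100.0848 intr=23.3952 cont=22.7911 V=23.3952[EX]; j=2 S=113.5393 intr=9.9407 cont=11.7793 V=11.7793[hold]; j=3 S=128.8025 intr=0.0000 cont=4.4302 V=4.4302[hold]  S*(3)=100.0848
k=2: j=0 S=93.9678 intr=29.5122 cont=28.8404 V=29.5122[EX]; j=1 S=106.6000 intr=16.8800 cont=17.2203 V=17.2203[hold]; j=2 S=120.9303 intr=2.5497 cont=7.9019 V=7.9019[hold]  S*(2)=93.9678
k=1: j=0 S=100.0848 intr=23.3952 cont=22.9319 V=23.3952[EX]; j=1 S=113.5393 intr=9.9407 cont=12.2818 V=12.2818[hold]  S*(1)=100.0848
k=0: j=0 S=106.6000 intr=16.8800 cont=17.4777 V=17.4777[hold]  S*(0)=-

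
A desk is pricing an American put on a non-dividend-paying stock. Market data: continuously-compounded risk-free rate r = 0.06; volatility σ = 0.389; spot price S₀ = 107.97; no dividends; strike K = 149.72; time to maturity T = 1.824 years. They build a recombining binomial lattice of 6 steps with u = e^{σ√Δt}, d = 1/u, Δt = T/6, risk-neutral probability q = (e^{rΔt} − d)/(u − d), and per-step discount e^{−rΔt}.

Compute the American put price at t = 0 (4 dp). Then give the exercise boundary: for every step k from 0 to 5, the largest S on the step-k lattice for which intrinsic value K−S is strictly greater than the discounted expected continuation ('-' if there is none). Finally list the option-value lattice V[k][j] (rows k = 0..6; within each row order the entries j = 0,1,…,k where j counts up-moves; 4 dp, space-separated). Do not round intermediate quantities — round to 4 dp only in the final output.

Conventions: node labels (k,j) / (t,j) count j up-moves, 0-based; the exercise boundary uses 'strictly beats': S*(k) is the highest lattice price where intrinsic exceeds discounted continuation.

Δt=0.30400, u=1.23922, d=0.80696, q=0.48917, disc=e^(-rΔt)=0.98193
k=6 terminal: V=max(K-S,0) → 119.9061 103.9360 79.4114 41.7500 0.0000 0.0000 0.0000
k=5: j=0 S=36.9459 intr=112.7741 cont=110.0680 V=112.7741[EX]; j=1 S=56.7363 intr=92.9837 cont=90.2776 V=92.9837[EX]; j=2 S=87.1276 intr=62.5924 cont=59.8863 V=62.5924[EX]; j=3 S=133.7983 intr=15.9217 cont=20.9417 V=20.9417[hold]; j=4 S=205.4685 intr=0.0000 cont=0.0000 V=0.0000[hold]; j=5 S=315.5296 intr=0.0000 cont=0.0000 V=0.0000[hold]  S*(5)=87.1276
k=4: j=0 S=45.7840 intr=103.9360 cont=101.2299 V=103.9360[EX]; j=1 S=70.3086 intr=79.4114 cont=76.7053 V=79.4114[EX]; j=2 S=107.9700 intr=41.7500 cont=41.4551 V=41.7500[EX]; j=3 S=165.8051 intr=0.0000 cont=10.5043 V=10.5043[hold]; j=4 S=254.6201 intr=0.0000 cont=0.0000 V=0.0000[hold]  S*(4)=107.9700
k=3: j=0 S=56.7363 intr=92.9837 cont=90.2776 V=92.9837[EX]; j=1 S=87.1276 intr=62.5924 cont=59.8863 V=62.5924[EX]; j=2 S=133.7983 intr=15.9217 cont=25.9872 V=25.9872[hold]; j=3 S=205.4685 intr=0.0000 cont=5.2689 V=5.2689[hold]  S*(3)=87.1276
k=2: j=0 S=70.3086 intr=79.4114 cont=76.7053 V=79.4114[EX]; j=1 S=107.9700 intr=41.7500 cont=43.8786 V=43.8786[hold]; j=2 S=165.8051 intr=0.0000 cont=15.5660 V=15.5660[hold]  S*(2)=70.3086
k=1: j=0 S=87.1276 intr=62.5924 cont=60.9087 V=62.5924[EX]; j=1 S=133.7983 intr=15.9217 cont=29.4862 V=29.4862[hold]  S*(1)=87.1276
k=0: j=0 S=107.9700 intr=41.7500 cont=45.5592 V=45.5592[hold]  S*(0)=-

price = 45.5592
boundary = - 87.1276 70.3086 87.1276 107.9700 87.1276
tree:
45.5592
62.5924 29.4862
79.4114 43.8786 15.5660
92.9837 62.5924 25.9872 5.2689
103.9360 79.4114 41.7500 10.5043 0.0000
112.7741 92.9837 62.5924 20.9417 0.0000 0.0000
119.9061 103.9360 79.4114 41.7500 0.0000 0.0000 0.0000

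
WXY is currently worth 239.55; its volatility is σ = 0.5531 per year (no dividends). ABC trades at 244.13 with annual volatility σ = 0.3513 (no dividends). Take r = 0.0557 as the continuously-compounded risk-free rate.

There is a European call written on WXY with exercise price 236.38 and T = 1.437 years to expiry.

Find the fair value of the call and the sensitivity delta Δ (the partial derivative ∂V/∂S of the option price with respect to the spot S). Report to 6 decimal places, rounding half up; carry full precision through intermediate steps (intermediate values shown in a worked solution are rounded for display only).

σ√T = 0.5531·√1.437 = 0.663028
d₁ = (ln(S/K) + (r+σ²/2)T) / (σ√T) = (ln(239.55/236.38) + (0.0557+0.5531²/2)·1.437) / 0.663028 = (0.013321 + 0.299844) / 0.663028 = 0.472326
d₂ = d₁ − σ√T = 0.472326 − 0.663028 = -0.190702
e^{−rT} = 0.923079
N(d₁) = 0.681653,  N(d₂) = 0.424380
Call price V = S·N(d₁) − K·e^{−rT}·N(d₂) = 163.289980 − 92.598471 = 70.691509
Δ = N(d₁) = 0.681653

price = 70.691509
Δ = 0.681653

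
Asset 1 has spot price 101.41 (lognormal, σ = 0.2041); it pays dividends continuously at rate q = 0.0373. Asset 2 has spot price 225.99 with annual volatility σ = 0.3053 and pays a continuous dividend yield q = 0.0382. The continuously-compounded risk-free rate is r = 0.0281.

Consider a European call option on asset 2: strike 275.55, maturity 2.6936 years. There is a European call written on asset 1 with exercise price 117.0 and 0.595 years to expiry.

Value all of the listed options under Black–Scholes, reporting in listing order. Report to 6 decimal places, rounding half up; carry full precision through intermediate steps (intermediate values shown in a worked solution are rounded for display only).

[asset 2 call K=275.55]
σ√T = 0.3053·√2.6936 = 0.501064
d₁ = (ln(S/K) + (r−q+σ²/2)T) / (σ√T) = (ln(225.99/275.55) + (0.0281−0.0382+0.3053²/2)·2.6936) / 0.501064 = (-0.198278 + 0.098327) / 0.501064 = -0.199478
d₂ = d₁ − σ√T = -0.199478 − 0.501064 = -0.700542
e^{−rT} = 0.927103
e^{−qT} = 0.902221
N(d₁) = 0.420945,  N(d₂) = 0.241795
price = S·e^{−qT}·N(d₁) − K·e^{−rT}·N(d₂) = 85.827648 − 61.769639 = 24.058009
[asset 1 call K=117.0]
σ√T = 0.2041·√0.595 = 0.157435
d₁ = (ln(S/K) + (r−q+σ²/2)T) / (σ√T) = (ln(101.41/117.0) + (0.0281−0.0373+0.2041²/2)·0.595) / 0.157435 = (-0.143002 + 0.006919) / 0.157435 = -0.864377
d₂ = d₁ − σ√T = -0.864377 − 0.157435 = -1.021813
e^{−rT} = 0.983419
e^{−qT} = 0.978051
N(d₁) = 0.193690,  N(d₂) = 0.153435
price = S·e^{−qT}·N(d₁) − K·e^{−rT}·N(d₂) = 19.211006 − 17.654223 = 1.556783

price(asset 2 call K=275.55) = 24.058009
price(asset 1 call K=117.0) = 1.556783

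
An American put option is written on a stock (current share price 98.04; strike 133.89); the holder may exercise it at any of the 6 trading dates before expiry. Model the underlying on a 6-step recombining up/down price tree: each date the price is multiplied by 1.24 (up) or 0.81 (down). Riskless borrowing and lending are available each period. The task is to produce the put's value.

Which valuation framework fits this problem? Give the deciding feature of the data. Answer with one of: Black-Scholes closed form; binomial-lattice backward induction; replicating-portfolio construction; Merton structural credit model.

Key observation: the exercise right at every one of the 6 steps is what matters: each node needs max(133.89 − S, continuation), which only the stepwise tree valuation starting from spot 98.04 delivers.

framework: binomial-lattice backward induction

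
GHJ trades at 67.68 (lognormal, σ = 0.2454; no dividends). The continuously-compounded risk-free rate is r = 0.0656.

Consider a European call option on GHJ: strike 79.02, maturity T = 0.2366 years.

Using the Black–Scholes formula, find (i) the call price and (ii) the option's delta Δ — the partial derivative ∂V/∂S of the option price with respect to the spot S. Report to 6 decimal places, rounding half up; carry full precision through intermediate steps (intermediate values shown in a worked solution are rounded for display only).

σ√T = 0.2454·√0.2366 = 0.119366
d₁ = (ln(S/K) + (r+σ²/2)T) / (σ√T) = (ln(67.68/79.02) + (0.0656+0.2454²/2)·0.2366) / 0.119366 = (-0.154910 + 0.022645) / 0.119366 = -1.108061
d₂ = d₁ − σ√T = -1.108061 − 0.119366 = -1.227427
e^{−rT} = 0.984599
N(d₁) = 0.133918,  N(d₂) = 0.109831
Call price V = S·N(d₁) − K·e^{−rT}·N(d₂) = 9.063559 − 8.545189 = 0.518370
Δ = N(d₁) = 0.133918

price = 0.518370
Δ = 0.133918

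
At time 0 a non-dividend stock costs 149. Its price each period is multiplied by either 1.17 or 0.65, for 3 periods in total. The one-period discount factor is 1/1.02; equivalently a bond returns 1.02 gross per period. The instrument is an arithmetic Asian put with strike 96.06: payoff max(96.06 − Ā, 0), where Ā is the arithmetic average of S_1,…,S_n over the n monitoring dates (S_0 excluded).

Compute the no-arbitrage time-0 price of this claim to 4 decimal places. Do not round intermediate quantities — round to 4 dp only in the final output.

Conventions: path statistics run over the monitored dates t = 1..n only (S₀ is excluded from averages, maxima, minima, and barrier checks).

price = 1.7582

Set p* = 0.7115 (from d < R < u); the path-dependent value is the discounted p*-expectation over all price paths.
Enumerate all 2^3 = 8 price paths (U = up ×1.17, D = down ×0.65); each path with k up-moves has probability p*^k·(1−p*)^(3−k).
DDD: Ā=66.9072, payoff=29.1528, prob=0.024003
UDD: Ā=120.4330, payoff=0.0000, prob=0.059207
DUD: Ā=94.6063, payoff=1.4537, prob=0.059207
UUD: Ā=170.2914, payoff=0.0000, prob=0.146044
DDU: Ā=77.8190, payoff=18.2410, prob=0.059207
UDU: Ā=140.0742, payoff=0.0000, prob=0.146044
DUU: Ā=114.2475, payoff=0.0000, prob=0.146044
UUU: Ā=205.6455, payoff=0.0000, prob=0.360243
Price = Σ prob·payoff / R^3 = 1.865820 / 1.061208 = 1.7582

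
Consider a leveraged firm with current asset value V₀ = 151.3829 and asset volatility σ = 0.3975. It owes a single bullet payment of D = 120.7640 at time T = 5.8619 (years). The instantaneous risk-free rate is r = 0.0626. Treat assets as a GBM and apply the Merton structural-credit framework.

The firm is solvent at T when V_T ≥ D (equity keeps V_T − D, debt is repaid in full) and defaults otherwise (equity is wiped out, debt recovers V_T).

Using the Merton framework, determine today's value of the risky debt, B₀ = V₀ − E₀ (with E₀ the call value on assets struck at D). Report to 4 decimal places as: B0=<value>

B0=66.9510

With assets at 151.3829 and a single debt payment of 120.7640 at 5.8619 years:
d₁ = [ln(V₀/D) + (r + σ²/2)T] / (σ√T)
   = [ln(151.3829/120.7640) + (0.0626 + 0.5·0.3975²)·5.8619] / (0.3975·√5.8619)
   = [0.225974 + 0.830063] / 0.962402 = 1.097294
d₂ = d₁ − σ√T = 1.097294 − 0.962402 = 0.134892
N(d₁) = 0.863744,  N(d₂) = 0.553652,  e^(−rT) = 0.692841
E₀ = V₀·N(d₁) − D·e^(−rT)·N(d₂)
   = 151.3829·0.863744 − 120.7640·0.692841·0.553652 = 84.431851
B₀ = V₀ − E₀ = 151.3829 − 84.431851 = 66.951049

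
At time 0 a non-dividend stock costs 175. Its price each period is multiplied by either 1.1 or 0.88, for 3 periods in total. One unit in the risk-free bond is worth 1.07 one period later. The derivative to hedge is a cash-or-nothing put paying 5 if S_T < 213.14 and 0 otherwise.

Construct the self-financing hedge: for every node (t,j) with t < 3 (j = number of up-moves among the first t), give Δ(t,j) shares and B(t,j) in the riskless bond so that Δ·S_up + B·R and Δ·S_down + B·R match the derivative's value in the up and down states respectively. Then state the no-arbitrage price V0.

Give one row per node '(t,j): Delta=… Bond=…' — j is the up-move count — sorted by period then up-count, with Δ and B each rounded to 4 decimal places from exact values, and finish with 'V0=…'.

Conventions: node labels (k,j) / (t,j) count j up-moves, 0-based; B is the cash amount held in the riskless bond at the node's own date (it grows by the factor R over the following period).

(0,0): Delta=-0.0846 Bond=16.2585
(1,0): Delta=0.0000 Bond=4.3672
(1,1): Delta=-0.0953 Bond=19.4539
(2,0): Delta=0.0000 Bond=4.6729
(2,1): Delta=0.0000 Bond=4.6729
(2,2): Delta=-0.1073 Bond=23.3645
V0=1.4524

No-arbitrage ⇒ martingale measure with p* = (R−d)/(u−d) = 0.8636.
At maturity the claim pays: V(3,0)=5.0000, V(3,1)=5.0000, V(3,2)=5.0000, V(3,3)=0.0000
  t=2,j=0: stock 135.5200 → up 149.0720 (V=5.0000), down 119.2576 (V=5.0000). Price 4.6729; hedge Δ=0.0000, bond B=4.6729.
  t=2,j=1: stock 169.4000 → up 186.3400 (V=5.0000), down 149.0720 (V=5.0000). Price 4.6729; hedge Δ=0.0000, bond B=4.6729.
  t=2,j=2: stock 211.7500 → up 232.9250 (V=0.0000), down 186.3400 (V=5.0000). Price 0.6372; hedge Δ=-0.1073, bond B=23.3645.
  t=1,j=0: stock 154.0000 → up 169.4000 (V=4.6729), down 135.5200 (V=4.6729). Price 4.3672; hedge Δ=0.0000, bond B=4.3672.
  t=1,j=1: stock 192.5000 → up 211.7500 (V=0.6372), down 169.4000 (V=4.6729). Price 1.1098; hedge Δ=-0.0953, bond B=19.4539.
  t=0,j=0: stock 175.0000 → up 192.5000 (V=1.1098), down 154.0000 (V=4.3672). Price 1.4524; hedge Δ=-0.0846, bond B=16.2585.
Check: Δ(0,0)·S0 + B(0,0) = 1.4524 = V0.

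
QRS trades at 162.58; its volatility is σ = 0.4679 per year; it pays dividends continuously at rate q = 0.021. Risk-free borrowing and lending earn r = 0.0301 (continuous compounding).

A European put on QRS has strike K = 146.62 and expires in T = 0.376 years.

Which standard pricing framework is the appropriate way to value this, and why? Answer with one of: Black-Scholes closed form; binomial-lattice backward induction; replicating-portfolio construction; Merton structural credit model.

framework: Black-Scholes closed form

Key observation: with QRS following a GBM at constant σ and r, the European put struck at 146.62 prices in closed form — nothing here needs a stepwise model or a balance sheet.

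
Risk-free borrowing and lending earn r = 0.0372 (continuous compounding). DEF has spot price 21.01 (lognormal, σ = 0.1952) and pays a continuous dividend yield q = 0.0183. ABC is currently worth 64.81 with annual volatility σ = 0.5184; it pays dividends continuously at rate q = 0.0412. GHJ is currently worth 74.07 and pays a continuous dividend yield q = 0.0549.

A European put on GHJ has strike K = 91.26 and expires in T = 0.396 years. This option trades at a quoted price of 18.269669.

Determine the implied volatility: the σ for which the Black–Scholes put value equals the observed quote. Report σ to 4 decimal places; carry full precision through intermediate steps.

At σ = 0.2866 the Black–Scholes value reproduces the quote:
σ√T = 0.2866·√0.396 = 0.180353
d₁ = (ln(S/K) + (r−q+σ²/2)T) / (σ√T) = (ln(74.07/91.26) + (0.0372−0.0549+0.2866²/2)·0.396) / 0.180353 = (-0.208702 + 0.009254) / 0.180353 = -1.105872
d₂ = d₁ − σ√T = -1.105872 − 0.180353 = -1.286225
e^{−rT} = 0.985377
e^{−qT} = 0.978494
N(−d₁) = 0.865609,  N(−d₂) = 0.900818
V = K·e^{−rT}·N(−d₂) − S·e^{−qT}·N(−d₁) = 81.006476 − 62.736807 = 18.269669 (the observed quote) — the price is monotone increasing in volatility, hence this σ is the only solution

sigma = 0.2866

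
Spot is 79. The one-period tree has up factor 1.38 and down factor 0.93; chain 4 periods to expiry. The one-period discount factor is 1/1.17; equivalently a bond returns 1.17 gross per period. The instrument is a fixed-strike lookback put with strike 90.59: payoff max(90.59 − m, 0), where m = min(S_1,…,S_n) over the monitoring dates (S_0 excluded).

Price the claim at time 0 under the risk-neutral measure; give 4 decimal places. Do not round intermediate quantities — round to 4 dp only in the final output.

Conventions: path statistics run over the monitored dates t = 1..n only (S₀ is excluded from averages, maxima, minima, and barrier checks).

With p* = (R−d)/(u−d) = 0.5333, sum probability × payoff across the paths and divide by R^4.
Enumerate all 2^4 = 16 price paths (U = up ×1.38, D = down ×0.93); each path with k up-moves has probability p*^k·(1−p*)^(4−k).
DDDD: m=59.0961, payoff=31.4939, prob=0.047427
UDDD: m=87.6910, payoff=2.8990, prob=0.054202
DUDD: m=73.4700, payoff=17.1200, prob=0.054202
UUDD: m=109.0200, payoff=0.0000, prob=0.061946
DDUD: m=68.3271, payoff=22.2629, prob=0.054202
UDUD: m=101.3886, payoff=0.0000, prob=0.061946
DUUD: m=73.4700, payoff=17.1200, prob=0.061946
UUUD: m=109.0200, payoff=0.0000, prob=0.070795
DDDU: m=63.5442, payoff=27.0458, prob=0.054202
UDDU: m=94.2914, payoff=0.0000, prob=0.061946
DUDU: m=73.4700, payoff=17.1200, prob=0.061946
UUDU: m=109.0200, payoff=0.0000, prob=0.070795
DDUU: m=68.3271, payoff=22.2629, prob=0.061946
UDUU: m=101.3886, payoff=0.0000, prob=0.070795
DUUU: m=73.4700, payoff=17.1200, prob=0.070795
UUUU: m=109.0200, payoff=0.0000, prob=0.080909
Price = Σ prob·payoff / R^4 = 9.963520 / 1.873887 = 5.3170

price = 5.3170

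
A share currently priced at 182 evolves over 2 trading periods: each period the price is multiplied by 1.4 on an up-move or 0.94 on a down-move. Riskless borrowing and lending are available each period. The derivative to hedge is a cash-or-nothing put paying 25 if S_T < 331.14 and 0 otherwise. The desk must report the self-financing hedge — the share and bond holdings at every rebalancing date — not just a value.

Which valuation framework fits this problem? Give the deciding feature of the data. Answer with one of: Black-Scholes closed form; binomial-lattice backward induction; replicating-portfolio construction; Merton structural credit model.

framework: replicating-portfolio construction

Key observation: the task asks for the hedge itself — share and bond holdings at every node of the 2-period tree on spot 182 with factors 1.4/0.94 — which is exactly what the replicating-portfolio construction produces.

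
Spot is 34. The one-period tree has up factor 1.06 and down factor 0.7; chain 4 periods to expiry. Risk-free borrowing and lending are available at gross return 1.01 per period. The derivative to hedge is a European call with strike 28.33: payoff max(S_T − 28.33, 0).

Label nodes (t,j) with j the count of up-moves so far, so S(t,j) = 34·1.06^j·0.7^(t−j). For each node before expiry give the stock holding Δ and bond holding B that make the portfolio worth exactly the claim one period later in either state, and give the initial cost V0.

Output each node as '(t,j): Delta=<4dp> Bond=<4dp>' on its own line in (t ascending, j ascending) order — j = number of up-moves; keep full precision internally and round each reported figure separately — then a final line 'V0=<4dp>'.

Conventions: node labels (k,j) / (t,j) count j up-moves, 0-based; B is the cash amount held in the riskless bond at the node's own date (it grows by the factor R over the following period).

(0,0): Delta=0.7385 Bond=-17.3929
(1,0): Delta=0.0014 Bond=-0.0226
(1,1): Delta=0.8170 Bond=-20.3965
(2,0): Delta=0.0000 Bond=0.0000
(2,1): Delta=0.0015 Bond=-0.0266
(2,2): Delta=0.9039 Bond=-23.9189
(3,0): Delta=0.0000 Bond=0.0000
(3,1): Delta=0.0000 Bond=0.0000
(3,2): Delta=0.0017 Bond=-0.0312
(3,3): Delta=1.0000 Bond=-28.0495
V0=7.7169

The replicating-portfolio and risk-neutral prices coincide; use p* = (1.01−0.7)/(1.06−0.7) = 0.8611 for the latter.
Payoffs at expiry: V(4,0)=0.0000, V(4,1)=0.0000, V(4,2)=0.0000, V(4,3)=0.0162, V(4,4)=14.5942
(3,0): S=11.6620. Δ = (V_up−V_dn)/(S_up−S_dn) = (0.0000−0.0000)/(12.3617−8.1634) = 0.0000. V = [p*·0.0000 + (1−p*)·0.0000]/1.01 = 0.0000. B = V − Δ·S = 0.0000.
(3,1): S=17.6596. Δ = (V_up−V_dn)/(S_up−S_dn) = (0.0000−0.0000)/(18.7192−12.3617) = 0.0000. V = [p*·0.0000 + (1−p*)·0.0000]/1.01 = 0.0000. B = V − Δ·S = 0.0000.
(3,2): S=26.7417. Δ = (V_up−V_dn)/(S_up−S_dn) = (0.0162−0.0000)/(28.3462−18.7192) = 0.0017. V = [p*·0.0162 + (1−p*)·0.0000]/1.01 = 0.0138. B = V − Δ·S = -0.0312.
(3,3): S=40.4945. Δ = (V_up−V_dn)/(S_up−S_dn) = (14.5942−0.0162)/(42.9242−28.3462) = 1.0000. V = [p*·14.5942 + (1−p*)·0.0162]/1.01 = 12.4450. B = V − Δ·S = -28.0495.
(2,0): S=16.6600. Δ = (V_up−V_dn)/(S_up−S_dn) = (0.0000−0.0000)/(17.6596−11.6620) = 0.0000. V = [p*·0.0000 + (1−p*)·0.0000]/1.01 = 0.0000. B = V − Δ·S = 0.0000.
(2,1): S=25.2280. Δ = (V_up−V_dn)/(S_up−S_dn) = (0.0138−0.0000)/(26.7417−17.6596) = 0.0015. V = [p*·0.0138 + (1−p*)·0.0000]/1.01 = 0.0118. B = V − Δ·S = -0.0266.
(2,2): S=38.2024. Δ = (V_up−V_dn)/(S_up−S_dn) = (12.4450−0.0138)/(40.4945−26.7417) = 0.9039. V = [p*·12.4450 + (1−p*)·0.0138]/1.01 = 10.6124. B = V − Δ·S = -23.9189.
(1,0): S=23.8000. Δ = (V_up−V_dn)/(S_up−S_dn) = (0.0118−0.0000)/(25.2280−16.6600) = 0.0014. V = [p*·0.0118 + (1−p*)·0.0000]/1.01 = 0.0100. B = V − Δ·S = -0.0226.
(1,1): S=36.0400. Δ = (V_up−V_dn)/(S_up−S_dn) = (10.6124−0.0118)/(38.2024−25.2280) = 0.8170. V = [p*·10.6124 + (1−p*)·0.0118]/1.01 = 9.0496. B = V − Δ·S = -20.3965.
(0,0): S=34.0000. Δ = (V_up−V_dn)/(S_up−S_dn) = (9.0496−0.0100)/(36.0400−23.8000) = 0.7385. V = [p*·9.0496 + (1−p*)·0.0100]/1.01 = 7.7169. B = V − Δ·S = -17.3929.
Verification: the root portfolio costs Δ(0,0)·S0 + B(0,0) = 7.7169, matching V0.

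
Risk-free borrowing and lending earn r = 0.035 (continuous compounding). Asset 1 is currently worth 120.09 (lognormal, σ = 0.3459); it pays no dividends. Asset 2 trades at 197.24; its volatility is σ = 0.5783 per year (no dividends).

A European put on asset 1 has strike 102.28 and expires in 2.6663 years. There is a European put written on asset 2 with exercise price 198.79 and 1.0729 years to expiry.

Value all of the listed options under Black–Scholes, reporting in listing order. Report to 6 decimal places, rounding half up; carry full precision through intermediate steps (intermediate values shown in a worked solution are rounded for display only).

[asset 1 put K=102.28]
σ√T = 0.3459·√2.6663 = 0.564813
d₁ = (ln(S/K) + (r+σ²/2)T) / (σ√T) = (ln(120.09/102.28) + (0.035+0.3459²/2)·2.6663) / 0.564813 = (0.160527 + 0.252828) / 0.564813 = 0.731843
d₂ = d₁ − σ√T = 0.731843 − 0.564813 = 0.167030
e^{−rT} = 0.910902
N(−d₁) = 0.232132,  N(−d₂) = 0.433673
price = K·e^{−rT}·N(−d₂) − S·N(−d₁) = 40.404044 − 27.876746 = 12.527298
[asset 2 put K=198.79]
σ√T = 0.5783·√1.0729 = 0.599008
d₁ = (ln(S/K) + (r+σ²/2)T) / (σ√T) = (ln(197.24/198.79) + (0.035+0.5783²/2)·1.0729) / 0.599008 = (-0.007828 + 0.216957) / 0.599008 = 0.349126
d₂ = d₁ − σ√T = 0.349126 − 0.599008 = -0.249882
e^{−rT} = 0.963145
N(−d₁) = 0.363497,  N(−d₂) = 0.598661
price = K·e^{−rT}·N(−d₂) − S·N(−d₁) = 114.621744 − 71.696236 = 42.925508

price(asset 1 put K=102.28) = 12.527298
price(asset 2 put K=198.79) = 42.925508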